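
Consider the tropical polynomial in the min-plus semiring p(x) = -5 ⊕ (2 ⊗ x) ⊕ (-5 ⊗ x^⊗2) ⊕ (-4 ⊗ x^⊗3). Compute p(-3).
p(-3) = -13

A tropical monomial a ⊗ x^⊗i evaluates to a + i · x. Evaluating each term at x = -3:
  Term 0 contributes -5 + 0 · -3 = -5
  Term 1 contributes 2 + 1 · -3 = -1
  Term 2 contributes -5 + 2 · -3 = -11
  Term 3 contributes -4 + 3 · -3 = -13
p(-3) = ⊕ of these = min[-5, -1, -11, -13] = -13.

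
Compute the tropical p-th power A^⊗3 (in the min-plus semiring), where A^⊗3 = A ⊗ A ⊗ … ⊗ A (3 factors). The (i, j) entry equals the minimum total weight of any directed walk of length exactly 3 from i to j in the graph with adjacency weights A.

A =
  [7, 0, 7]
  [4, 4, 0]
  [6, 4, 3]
A^⊗3 =
  [6, 4, 3]
  [8, 6, 4]
  [10, 8, 6]

Each entry (A^⊗3)_ij equals the minimum over all length-3 walks i = v_0 → v_1 → … → v_3 = j of Σ_t A[v_t][v_{t+1}]. For example, for (i, j) = (0, 2) we minimise over 9 possible intermediate vertex sequences; the minimum is 3, attained along the walk 0 → 1 → 2 → 2.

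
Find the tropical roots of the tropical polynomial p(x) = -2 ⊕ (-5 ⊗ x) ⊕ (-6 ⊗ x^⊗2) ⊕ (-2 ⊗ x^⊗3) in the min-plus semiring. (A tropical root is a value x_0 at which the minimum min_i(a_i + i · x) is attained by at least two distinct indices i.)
Roots: {-4, 1, 3}

Each tropical root is a break point of the lower envelope of the lines y = a_i + i · x (there are 4 lines, with slopes 0, 1, ..., 3). Only the lines that attain the minimum somewhere contribute to roots; other lines are dominated. Here the surviving (envelope) indices are i = 3, i = 2, i = 1, i = 0.
Intersections between consecutive envelope lines give the roots: for adjacent envelope indices i < j the intersection is x = (a_i − a_j) / (j − i). Reading off the sorted break points: {-4, 1, 3}.
Verification: at each break x_0, at least two indices attain the minimum of min_i(a_i + i · x_0).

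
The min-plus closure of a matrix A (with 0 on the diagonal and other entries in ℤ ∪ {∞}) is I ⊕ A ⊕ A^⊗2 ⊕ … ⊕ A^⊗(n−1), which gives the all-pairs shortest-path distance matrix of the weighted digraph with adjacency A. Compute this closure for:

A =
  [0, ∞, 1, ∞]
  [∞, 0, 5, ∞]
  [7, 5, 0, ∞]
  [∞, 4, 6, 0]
Closure =
  [0, 6, 1, ∞]
  [12, 0, 5, ∞]
  [7, 5, 0, ∞]
  [13, 4, 6, 0]

This is the Floyd-Warshall all-pairs shortest-path computation. For each intermediate vertex k = 0, 1, …, 3, update dist[i][j] ← min(dist[i][j], dist[i][k] + dist[k][j]). The final matrix gives, for each (i, j), the minimum total weight of any directed path from i to j (possibly empty when i = j).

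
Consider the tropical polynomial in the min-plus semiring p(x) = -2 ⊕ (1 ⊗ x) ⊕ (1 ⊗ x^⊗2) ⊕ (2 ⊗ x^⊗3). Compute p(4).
p(4) = -2

A tropical monomial a ⊗ x^⊗i evaluates to a + i · x. Evaluating each term at x = 4:
  Term 0 contributes -2 + 0 · 4 = -2
  Term 1 contributes 1 + 1 · 4 = 5
  Term 2 contributes 1 + 2 · 4 = 9
  Term 3 contributes 2 + 3 · 4 = 14
p(4) = ⊕ of these = min[-2, 5, 9, 14] = -2.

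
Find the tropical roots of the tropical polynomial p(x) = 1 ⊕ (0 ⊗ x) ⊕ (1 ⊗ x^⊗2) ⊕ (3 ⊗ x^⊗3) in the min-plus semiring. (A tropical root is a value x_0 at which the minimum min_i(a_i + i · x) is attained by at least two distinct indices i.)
Roots: {-2, -1, 1}

Each tropical root is a break point of the lower envelope of the lines y = a_i + i · x (there are 4 lines, with slopes 0, 1, ..., 3). Only the lines that attain the minimum somewhere contribute to roots; other lines are dominated. Here the surviving (envelope) indices are i = 3, i = 2, i = 1, i = 0.
Intersections between consecutive envelope lines give the roots: for adjacent envelope indices i < j the intersection is x = (a_i − a_j) / (j − i). Reading off the sorted break points: {-2, -1, 1}.
Verification: at each break x_0, at least two indices attain the minimum of min_i(a_i + i · x_0).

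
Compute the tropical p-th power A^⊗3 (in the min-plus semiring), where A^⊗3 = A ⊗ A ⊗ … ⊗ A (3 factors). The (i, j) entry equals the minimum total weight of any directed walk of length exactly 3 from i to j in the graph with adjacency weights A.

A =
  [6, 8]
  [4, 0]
A^⊗3 =
  [12, 8]
  [4, 0]

Each entry (A^⊗3)_ij equals the minimum over all length-3 walks i = v_0 → v_1 → … → v_3 = j of Σ_t A[v_t][v_{t+1}]. For example, for (i, j) = (0, 1) we minimise over 4 possible intermediate vertex sequences; the minimum is 8, attained along the walk 0 → 1 → 1 → 1.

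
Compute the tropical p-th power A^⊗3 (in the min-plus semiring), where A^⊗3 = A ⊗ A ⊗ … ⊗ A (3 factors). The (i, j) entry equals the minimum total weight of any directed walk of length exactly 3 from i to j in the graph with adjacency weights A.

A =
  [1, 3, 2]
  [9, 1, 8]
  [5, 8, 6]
A^⊗3 =
  [3, 5, 4]
  [11, 3, 10]
  [7, 9, 8]

Each entry (A^⊗3)_ij equals the minimum over all length-3 walks i = v_0 → v_1 → … → v_3 = j of Σ_t A[v_t][v_{t+1}]. For example, for (i, j) = (0, 2) we minimise over 9 possible intermediate vertex sequences; the minimum is 4, attained along the walk 0 → 0 → 0 → 2.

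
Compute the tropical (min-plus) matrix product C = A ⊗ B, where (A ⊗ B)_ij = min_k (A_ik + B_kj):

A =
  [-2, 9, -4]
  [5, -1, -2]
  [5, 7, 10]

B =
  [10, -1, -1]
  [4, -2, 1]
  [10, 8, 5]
A ⊗ B =
  [6, -3, -3]
  [3, -3, 0]
  [11, 4, 4]

Apply the min-plus product entry-by-entry:
  C[0][0] = min over k of (A[0][0] + B[0][0] = -2 + 10 = 8, A[0][1] + B[1][0] = 9 + 4 = 13, A[0][2] + B[2][0] = -4 + 10 = 6) = 6 (attained at k = 2)
  C[0][1] = min over k of (A[0][0] + B[0][1] = -2 + -1 = -3, A[0][1] + B[1][1] = 9 + -2 = 7, A[0][2] + B[2][1] = -4 + 8 = 4) = -3 (attained at k = 0)
  C[0][2] = min over k of (A[0][0] + B[0][2] = -2 + -1 = -3, A[0][1] + B[1][2] = 9 + 1 = 10, A[0][2] + B[2][2] = -4 + 5 = 1) = -3 (attained at k = 0)
  C[1][0] = min over k of (A[1][0] + B[0][0] = 5 + 10 = 15, A[1][1] + B[1][0] = -1 + 4 = 3, A[1][2] + B[2][0] = -2 + 10 = 8) = 3 (attained at k = 1)
  C[1][1] = min over k of (A[1][0] + B[0][1] = 5 + -1 = 4, A[1][1] + B[1][1] = -1 + -2 = -3, A[1][2] + B[2][1] = -2 + 8 = 6) = -3 (attained at k = 1)
  C[1][2] = min over k of (A[1][0] + B[0][2] = 5 + -1 = 4, A[1][1] + B[1][2] = -1 + 1 = 0, A[1][2] + B[2][2] = -2 + 5 = 3) = 0 (attained at k = 1)
  C[2][0] = min over k of (A[2][0] + B[0][0] = 5 + 10 = 15, A[2][1] + B[1][0] = 7 + 4 = 11, A[2][2] + B[2][0] = 10 + 10 = 20) = 11 (attained at k = 1)
  C[2][1] = min over k of (A[2][0] + B[0][1] = 5 + -1 = 4, A[2][1] + B[1][1] = 7 + -2 = 5, A[2][2] + B[2][1] = 10 + 8 = 18) = 4 (attained at k = 0)
  C[2][2] = min over k of (A[2][0] + B[0][2] = 5 + -1 = 4, A[2][1] + B[1][2] = 7 + 1 = 8, A[2][2] + B[2][2] = 10 + 5 = 15) = 4 (attained at k = 0)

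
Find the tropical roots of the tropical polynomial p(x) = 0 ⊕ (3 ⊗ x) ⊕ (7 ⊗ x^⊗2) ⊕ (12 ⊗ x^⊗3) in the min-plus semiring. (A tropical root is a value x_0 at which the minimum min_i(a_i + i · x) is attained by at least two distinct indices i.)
Roots: {-5, -4, -3}

Each tropical root is a break point of the lower envelope of the lines y = a_i + i · x (there are 4 lines, with slopes 0, 1, ..., 3). Only the lines that attain the minimum somewhere contribute to roots; other lines are dominated. Here the surviving (envelope) indices are i = 3, i = 2, i = 1, i = 0.
Intersections between consecutive envelope lines give the roots: for adjacent envelope indices i < j the intersection is x = (a_i − a_j) / (j − i). Reading off the sorted break points: {-5, -4, -3}.
Verification: at each break x_0, at least two indices attain the minimum of min_i(a_i + i · x_0).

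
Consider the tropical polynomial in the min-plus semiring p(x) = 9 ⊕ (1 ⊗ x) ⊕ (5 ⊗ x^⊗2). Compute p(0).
p(0) = 1

A tropical monomial a ⊗ x^⊗i evaluates to a + i · x. Evaluating each term at x = 0:
  Term 0 contributes 9 + 0 · 0 = 9
  Term 1 contributes 1 + 1 · 0 = 1
  Term 2 contributes 5 + 2 · 0 = 5
p(0) = ⊕ of these = min[9, 1, 5] = 1.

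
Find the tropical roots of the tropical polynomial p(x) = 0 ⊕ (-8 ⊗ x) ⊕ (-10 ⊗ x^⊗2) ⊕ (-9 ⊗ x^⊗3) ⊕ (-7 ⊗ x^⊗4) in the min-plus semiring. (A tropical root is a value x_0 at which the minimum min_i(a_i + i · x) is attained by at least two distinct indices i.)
Roots: {-2, -1, 2, 8}

Each tropical root is a break point of the lower envelope of the lines y = a_i + i · x (there are 5 lines, with slopes 0, 1, ..., 4). Only the lines that attain the minimum somewhere contribute to roots; other lines are dominated. Here the surviving (envelope) indices are i = 4, i = 3, i = 2, i = 1, i = 0.
Intersections between consecutive envelope lines give the roots: for adjacent envelope indices i < j the intersection is x = (a_i − a_j) / (j − i). Reading off the sorted break points: {-2, -1, 2, 8}.
Verification: at each break x_0, at least two indices attain the minimum of min_i(a_i + i · x_0).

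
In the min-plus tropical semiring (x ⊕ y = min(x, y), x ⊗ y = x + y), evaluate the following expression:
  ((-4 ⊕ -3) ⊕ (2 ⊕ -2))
((-4 ⊕ -3) ⊕ (2 ⊕ -2)) = -4

Expand innermost to outermost. Recall ⊕ takes the minimum of its arguments and ⊗ takes their sum. Working out the expression ((-4 ⊕ -3) ⊕ (2 ⊕ -2)) gives -4.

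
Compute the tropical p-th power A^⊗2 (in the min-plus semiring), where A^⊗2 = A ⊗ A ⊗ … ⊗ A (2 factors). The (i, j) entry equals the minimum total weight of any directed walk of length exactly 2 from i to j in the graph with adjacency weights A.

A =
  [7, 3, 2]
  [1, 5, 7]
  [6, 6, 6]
A^⊗2 =
  [4, 8, 8]
  [6, 4, 3]
  [7, 9, 8]

Each entry (A^⊗2)_ij equals the minimum over all length-2 walks i = v_0 → v_1 → … → v_2 = j of Σ_t A[v_t][v_{t+1}]. For example, for (i, j) = (0, 2) we minimise over 3 possible intermediate vertex sequences; the minimum is 8, attained along the walk 0 → 2 → 2.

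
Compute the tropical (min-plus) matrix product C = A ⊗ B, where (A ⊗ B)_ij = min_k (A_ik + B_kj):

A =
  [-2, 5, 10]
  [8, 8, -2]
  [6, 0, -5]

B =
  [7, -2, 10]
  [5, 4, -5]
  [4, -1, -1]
A ⊗ B =
  [5, -4, 0]
  [2, -3, -3]
  [-1, -6, -6]

Apply the min-plus product entry-by-entry:
  C[0][0] = min over k of (A[0][0] + B[0][0] = -2 + 7 = 5, A[0][1] + B[1][0] = 5 + 5 = 10, A[0][2] + B[2][0] = 10 + 4 = 14) = 5 (attained at k = 0)
  C[0][1] = min over k of (A[0][0] + B[0][1] = -2 + -2 = -4, A[0][1] + B[1][1] = 5 + 4 = 9, A[0][2] + B[2][1] = 10 + -1 = 9) = -4 (attained at k = 0)
  C[0][2] = min over k of (A[0][0] + B[0][2] = -2 + 10 = 8, A[0][1] + B[1][2] = 5 + -5 = 0, A[0][2] + B[2][2] = 10 + -1 = 9) = 0 (attained at k = 1)
  C[1][0] = min over k of (A[1][0] + B[0][0] = 8 + 7 = 15, A[1][1] + B[1][0] = 8 + 5 = 13, A[1][2] + B[2][0] = -2 + 4 = 2) = 2 (attained at k = 2)
  C[1][1] = min over k of (A[1][0] + B[0][1] = 8 + -2 = 6, A[1][1] + B[1][1] = 8 + 4 = 12, A[1][2] + B[2][1] = -2 + -1 = -3) = -3 (attained at k = 2)
  C[1][2] = min over k of (A[1][0] + B[0][2] = 8 + 10 = 18, A[1][1] + B[1][2] = 8 + -5 = 3, A[1][2] + B[2][2] = -2 + -1 = -3) = -3 (attained at k = 2)
  C[2][0] = min over k of (A[2][0] + B[0][0] = 6 + 7 = 13, A[2][1] + B[1][0] = 0 + 5 = 5, A[2][2] + B[2][0] = -5 + 4 = -1) = -1 (attained at k = 2)
  C[2][1] = min over k of (A[2][0] + B[0][1] = 6 + -2 = 4, A[2][1] + B[1][1] = 0 + 4 = 4, A[2][2] + B[2][1] = -5 + -1 = -6) = -6 (attained at k = 2)
  C[2][2] = min over k of (A[2][0] + B[0][2] = 6 + 10 = 16, A[2][1] + B[1][2] = 0 + -5 = -5, A[2][2] + B[2][2] = -5 + -1 = -6) = -6 (attained at k = 2)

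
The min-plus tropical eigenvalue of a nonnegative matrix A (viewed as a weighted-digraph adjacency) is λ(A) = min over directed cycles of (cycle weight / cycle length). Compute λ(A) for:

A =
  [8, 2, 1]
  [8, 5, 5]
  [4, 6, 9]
λ(A) = 5/2

Enumerate directed cycles and compute their means (weight / length). Sample:
  cycle 0 → 0: weight = 8, length = 1, mean = 8/1 ≈ 8.000
  cycle 1 → 1: weight = 5, length = 1, mean = 5/1 ≈ 5.000
  cycle 2 → 2: weight = 9, length = 1, mean = 9/1 ≈ 9.000
  cycle 0 → 1 → 0: weight = 10, length = 2, mean = 10/2 ≈ 5.000
  cycle 0 → 2 → 0: weight = 5, length = 2, mean = 5/2 ≈ 2.500
  cycle 1 → 0 → 1: weight = 10, length = 2, mean = 10/2 ≈ 5.000
Minimum mean = 2.500, attained e.g. along the cycle 0 → 2 → 0 with weight 5 and length 2. So λ(A) = 5/2 = 5/2.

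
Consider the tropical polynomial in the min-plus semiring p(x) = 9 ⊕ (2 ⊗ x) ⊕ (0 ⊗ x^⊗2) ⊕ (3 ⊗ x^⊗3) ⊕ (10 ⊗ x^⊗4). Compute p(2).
p(2) = 4

A tropical monomial a ⊗ x^⊗i evaluates to a + i · x. Evaluating each term at x = 2:
  Term 0 contributes 9 + 0 · 2 = 9
  Term 1 contributes 2 + 1 · 2 = 4
  Term 2 contributes 0 + 2 · 2 = 4
  Term 3 contributes 3 + 3 · 2 = 9
  Term 4 contributes 10 + 4 · 2 = 18
p(2) = ⊕ of these = min[9, 4, 4, 9, 18] = 4.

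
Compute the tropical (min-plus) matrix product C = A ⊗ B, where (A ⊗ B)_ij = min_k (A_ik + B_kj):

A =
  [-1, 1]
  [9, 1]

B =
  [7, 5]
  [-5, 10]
A ⊗ B =
  [-4, 4]
  [-4, 11]

Apply the min-plus product entry-by-entry:
  C[0][0] = min over k of (A[0][0] + B[0][0] = -1 + 7 = 6, A[0][1] + B[1][0] = 1 + -5 = -4) = -4 (attained at k = 1)
  C[0][1] = min over k of (A[0][0] + B[0][1] = -1 + 5 = 4, A[0][1] + B[1][1] = 1 + 10 = 11) = 4 (attained at k = 0)
  C[1][0] = min over k of (A[1][0] + B[0][0] = 9 + 7 = 16, A[1][1] + B[1][0] = 1 + -5 = -4) = -4 (attained at k = 1)
  C[1][1] = min over k of (A[1][0] + B[0][1] = 9 + 5 = 14, A[1][1] + B[1][1] = 1 + 10 = 11) = 11 (attained at k = 1)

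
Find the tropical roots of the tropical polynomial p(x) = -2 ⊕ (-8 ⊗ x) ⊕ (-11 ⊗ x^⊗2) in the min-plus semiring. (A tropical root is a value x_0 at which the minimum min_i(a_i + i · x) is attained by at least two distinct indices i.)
Roots: {3, 6}

Each tropical root is a break point of the lower envelope of the lines y = a_i + i · x (there are 3 lines, with slopes 0, 1, ..., 2). Only the lines that attain the minimum somewhere contribute to roots; other lines are dominated. Here the surviving (envelope) indices are i = 2, i = 1, i = 0.
Intersections between consecutive envelope lines give the roots: for adjacent envelope indices i < j the intersection is x = (a_i − a_j) / (j − i). Reading off the sorted break points: {3, 6}.
Verification: at each break x_0, at least two indices attain the minimum of min_i(a_i + i · x_0).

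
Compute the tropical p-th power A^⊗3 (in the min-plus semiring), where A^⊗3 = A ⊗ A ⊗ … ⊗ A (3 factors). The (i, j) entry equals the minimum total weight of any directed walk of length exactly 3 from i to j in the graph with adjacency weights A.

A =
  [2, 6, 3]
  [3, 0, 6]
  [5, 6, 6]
A^⊗3 =
  [6, 6, 7]
  [3, 0, 6]
  [9, 6, 10]

Each entry (A^⊗3)_ij equals the minimum over all length-3 walks i = v_0 → v_1 → … → v_3 = j of Σ_t A[v_t][v_{t+1}]. For example, for (i, j) = (0, 2) we minimise over 9 possible intermediate vertex sequences; the minimum is 7, attained along the walk 0 → 0 → 0 → 2.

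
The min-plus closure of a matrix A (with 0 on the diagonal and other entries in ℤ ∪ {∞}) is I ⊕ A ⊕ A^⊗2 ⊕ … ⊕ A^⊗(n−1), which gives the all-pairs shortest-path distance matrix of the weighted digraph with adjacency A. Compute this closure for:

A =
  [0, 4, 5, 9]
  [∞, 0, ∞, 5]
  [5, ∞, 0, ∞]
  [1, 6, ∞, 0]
Closure =
  [0, 4, 5, 9]
  [6, 0, 11, 5]
  [5, 9, 0, 14]
  [1, 5, 6, 0]

This is the Floyd-Warshall all-pairs shortest-path computation. For each intermediate vertex k = 0, 1, …, 3, update dist[i][j] ← min(dist[i][j], dist[i][k] + dist[k][j]). The final matrix gives, for each (i, j), the minimum total weight of any directed path from i to j (possibly empty when i = j).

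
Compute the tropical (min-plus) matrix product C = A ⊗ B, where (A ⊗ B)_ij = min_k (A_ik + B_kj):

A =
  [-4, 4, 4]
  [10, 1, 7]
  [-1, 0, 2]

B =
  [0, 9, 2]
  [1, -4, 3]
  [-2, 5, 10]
A ⊗ B =
  [-4, 0, -2]
  [2, -3, 4]
  [-1, -4, 1]

Apply the min-plus product entry-by-entry:
  C[0][0] = min over k of (A[0][0] + B[0][0] = -4 + 0 = -4, A[0][1] + B[1][0] = 4 + 1 = 5, A[0][2] + B[2][0] = 4 + -2 = 2) = -4 (attained at k = 0)
  C[0][1] = min over k of (A[0][0] + B[0][1] = -4 + 9 = 5, A[0][1] + B[1][1] = 4 + -4 = 0, A[0][2] + B[2][1] = 4 + 5 = 9) = 0 (attained at k = 1)
  C[0][2] = min over k of (A[0][0] + B[0][2] = -4 + 2 = -2, A[0][1] + B[1][2] = 4 + 3 = 7, A[0][2] + B[2][2] = 4 + 10 = 14) = -2 (attained at k = 0)
  C[1][0] = min over k of (A[1][0] + B[0][0] = 10 + 0 = 10, A[1][1] + B[1][0] = 1 + 1 = 2, A[1][2] + B[2][0] = 7 + -2 = 5) = 2 (attained at k = 1)
  C[1][1] = min over k of (A[1][0] + B[0][1] = 10 + 9 = 19, A[1][1] + B[1][1] = 1 + -4 = -3, A[1][2] + B[2][1] = 7 + 5 = 12) = -3 (attained at k = 1)
  C[1][2] = min over k of (A[1][0] + B[0][2] = 10 + 2 = 12, A[1][1] + B[1][2] = 1 + 3 = 4, A[1][2] + B[2][2] = 7 + 10 = 17) = 4 (attained at k = 1)
  C[2][0] = min over k of (A[2][0] + B[0][0] = -1 + 0 = -1, A[2][1] + B[1][0] = 0 + 1 = 1, A[2][2] + B[2][0] = 2 + -2 = 0) = -1 (attained at k = 0)
  C[2][1] = min over k of (A[2][0] + B[0][1] = -1 + 9 = 8, A[2][1] + B[1][1] = 0 + -4 = -4, A[2][2] + B[2][1] = 2 + 5 = 7) = -4 (attained at k = 1)
  C[2][2] = min over k of (A[2][0] + B[0][2] = -1 + 2 = 1, A[2][1] + B[1][2] = 0 + 3 = 3, A[2][2] + B[2][2] = 2 + 10 = 12) = 1 (attained at k = 0)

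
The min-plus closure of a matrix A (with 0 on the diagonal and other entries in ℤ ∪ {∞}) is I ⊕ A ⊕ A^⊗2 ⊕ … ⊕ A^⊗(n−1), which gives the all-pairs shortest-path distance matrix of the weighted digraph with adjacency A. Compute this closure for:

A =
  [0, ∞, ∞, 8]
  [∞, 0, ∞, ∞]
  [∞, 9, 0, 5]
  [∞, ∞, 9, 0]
Closure =
  [0, 26, 17, 8]
  [∞, 0, ∞, ∞]
  [∞, 9, 0, 5]
  [∞, 18, 9, 0]

This is the Floyd-Warshall all-pairs shortest-path computation. For each intermediate vertex k = 0, 1, …, 3, update dist[i][j] ← min(dist[i][j], dist[i][k] + dist[k][j]). The final matrix gives, for each (i, j), the minimum total weight of any directed path from i to j (possibly empty when i = j).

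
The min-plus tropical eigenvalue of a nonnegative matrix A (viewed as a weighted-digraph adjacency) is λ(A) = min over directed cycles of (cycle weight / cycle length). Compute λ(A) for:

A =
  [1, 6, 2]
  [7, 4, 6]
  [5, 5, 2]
λ(A) = 1

Enumerate directed cycles and compute their means (weight / length). Sample:
  cycle 0 → 0: weight = 1, length = 1, mean = 1/1 ≈ 1.000
  cycle 1 → 1: weight = 4, length = 1, mean = 4/1 ≈ 4.000
  cycle 2 → 2: weight = 2, length = 1, mean = 2/1 ≈ 2.000
  cycle 0 → 1 → 0: weight = 13, length = 2, mean = 13/2 ≈ 6.500
  cycle 0 → 2 → 0: weight = 7, length = 2, mean = 7/2 ≈ 3.500
  cycle 1 → 0 → 1: weight = 13, length = 2, mean = 13/2 ≈ 6.500
Minimum mean = 1.000, attained e.g. along the cycle 0 → 0 with weight 1 and length 1. So λ(A) = 1/1 = 1.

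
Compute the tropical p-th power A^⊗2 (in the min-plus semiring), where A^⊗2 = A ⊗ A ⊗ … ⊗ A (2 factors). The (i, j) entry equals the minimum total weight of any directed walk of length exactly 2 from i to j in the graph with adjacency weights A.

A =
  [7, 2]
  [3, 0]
A^⊗2 =
  [5, 2]
  [3, 0]

Each entry (A^⊗2)_ij equals the minimum over all length-2 walks i = v_0 → v_1 → … → v_2 = j of Σ_t A[v_t][v_{t+1}]. For example, for (i, j) = (0, 1) we minimise over 2 possible intermediate vertex sequences; the minimum is 2, attained along the walk 0 → 1 → 1.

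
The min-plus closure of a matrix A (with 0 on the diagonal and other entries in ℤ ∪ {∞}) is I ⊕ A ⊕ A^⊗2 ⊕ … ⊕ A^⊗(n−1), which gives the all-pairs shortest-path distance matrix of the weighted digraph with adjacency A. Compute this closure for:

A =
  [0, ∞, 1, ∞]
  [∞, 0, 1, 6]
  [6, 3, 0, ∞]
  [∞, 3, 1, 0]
Closure =
  [0, 4, 1, 10]
  [7, 0, 1, 6]
  [6, 3, 0, 9]
  [7, 3, 1, 0]

This is the Floyd-Warshall all-pairs shortest-path computation. For each intermediate vertex k = 0, 1, …, 3, update dist[i][j] ← min(dist[i][j], dist[i][k] + dist[k][j]). The final matrix gives, for each (i, j), the minimum total weight of any directed path from i to j (possibly empty when i = j).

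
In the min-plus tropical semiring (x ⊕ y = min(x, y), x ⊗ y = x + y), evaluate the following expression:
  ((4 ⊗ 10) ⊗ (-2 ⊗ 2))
((4 ⊗ 10) ⊗ (-2 ⊗ 2)) = 14

Expand innermost to outermost. Recall ⊕ takes the minimum of its arguments and ⊗ takes their sum. Working out the expression ((4 ⊗ 10) ⊗ (-2 ⊗ 2)) gives 14.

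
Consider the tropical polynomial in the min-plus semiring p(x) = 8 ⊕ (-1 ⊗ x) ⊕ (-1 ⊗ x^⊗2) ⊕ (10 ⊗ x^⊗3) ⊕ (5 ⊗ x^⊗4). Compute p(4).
p(4) = 3

A tropical monomial a ⊗ x^⊗i evaluates to a + i · x. Evaluating each term at x = 4:
  Term 0 contributes 8 + 0 · 4 = 8
  Term 1 contributes -1 + 1 · 4 = 3
  Term 2 contributes -1 + 2 · 4 = 7
  Term 3 contributes 10 + 3 · 4 = 22
  Term 4 contributes 5 + 4 · 4 = 21
p(4) = ⊕ of these = min[8, 3, 7, 22, 21] = 3.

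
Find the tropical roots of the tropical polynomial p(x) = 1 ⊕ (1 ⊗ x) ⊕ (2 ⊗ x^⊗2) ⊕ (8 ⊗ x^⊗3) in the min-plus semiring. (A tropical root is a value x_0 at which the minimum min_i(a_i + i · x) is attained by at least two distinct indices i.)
Roots: {-6, -1, 0}

Each tropical root is a break point of the lower envelope of the lines y = a_i + i · x (there are 4 lines, with slopes 0, 1, ..., 3). Only the lines that attain the minimum somewhere contribute to roots; other lines are dominated. Here the surviving (envelope) indices are i = 3, i = 2, i = 1, i = 0.
Intersections between consecutive envelope lines give the roots: for adjacent envelope indices i < j the intersection is x = (a_i − a_j) / (j − i). Reading off the sorted break points: {-6, -1, 0}.
Verification: at each break x_0, at least two indices attain the minimum of min_i(a_i + i · x_0).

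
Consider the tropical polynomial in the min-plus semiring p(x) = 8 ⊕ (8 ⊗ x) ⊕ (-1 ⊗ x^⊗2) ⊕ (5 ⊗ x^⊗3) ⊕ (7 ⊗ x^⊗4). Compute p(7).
p(7) = 8

A tropical monomial a ⊗ x^⊗i evaluates to a + i · x. Evaluating each term at x = 7:
  Term 0 contributes 8 + 0 · 7 = 8
  Term 1 contributes 8 + 1 · 7 = 15
  Term 2 contributes -1 + 2 · 7 = 13
  Term 3 contributes 5 + 3 · 7 = 26
  Term 4 contributes 7 + 4 · 7 = 35
p(7) = ⊕ of these = min[8, 15, 13, 26, 35] = 8.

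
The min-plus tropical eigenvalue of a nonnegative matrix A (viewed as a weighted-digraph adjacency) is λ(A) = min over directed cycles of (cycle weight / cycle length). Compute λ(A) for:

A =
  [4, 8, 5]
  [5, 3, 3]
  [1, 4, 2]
λ(A) = 2

Enumerate directed cycles and compute their means (weight / length). Sample:
  cycle 0 → 0: weight = 4, length = 1, mean = 4/1 ≈ 4.000
  cycle 1 → 1: weight = 3, length = 1, mean = 3/1 ≈ 3.000
  cycle 2 → 2: weight = 2, length = 1, mean = 2/1 ≈ 2.000
  cycle 0 → 1 → 0: weight = 13, length = 2, mean = 13/2 ≈ 6.500
  cycle 0 → 2 → 0: weight = 6, length = 2, mean = 6/2 ≈ 3.000
  cycle 1 → 0 → 1: weight = 13, length = 2, mean = 13/2 ≈ 6.500
Minimum mean = 2.000, attained e.g. along the cycle 2 → 2 with weight 2 and length 1. So λ(A) = 2/1 = 2.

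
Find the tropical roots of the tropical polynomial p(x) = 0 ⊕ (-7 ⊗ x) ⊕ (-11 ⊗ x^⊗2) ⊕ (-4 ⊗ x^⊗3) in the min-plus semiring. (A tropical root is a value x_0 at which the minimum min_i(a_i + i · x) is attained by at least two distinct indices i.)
Roots: {-7, 4, 7}

Each tropical root is a break point of the lower envelope of the lines y = a_i + i · x (there are 4 lines, with slopes 0, 1, ..., 3). Only the lines that attain the minimum somewhere contribute to roots; other lines are dominated. Here the surviving (envelope) indices are i = 3, i = 2, i = 1, i = 0.
Intersections between consecutive envelope lines give the roots: for adjacent envelope indices i < j the intersection is x = (a_i − a_j) / (j − i). Reading off the sorted break points: {-7, 4, 7}.
Verification: at each break x_0, at least two indices attain the minimum of min_i(a_i + i · x_0).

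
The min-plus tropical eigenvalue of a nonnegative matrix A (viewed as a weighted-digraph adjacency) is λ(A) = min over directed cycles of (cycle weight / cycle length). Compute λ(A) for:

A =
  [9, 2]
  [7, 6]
λ(A) = 9/2

Enumerate directed cycles and compute their means (weight / length). Sample:
  cycle 0 → 0: weight = 9, length = 1, mean = 9/1 ≈ 9.000
  cycle 1 → 1: weight = 6, length = 1, mean = 6/1 ≈ 6.000
  cycle 0 → 1 → 0: weight = 9, length = 2, mean = 9/2 ≈ 4.500
  cycle 1 → 0 → 1: weight = 9, length = 2, mean = 9/2 ≈ 4.500
Minimum mean = 4.500, attained e.g. along the cycle 0 → 1 → 0 with weight 9 and length 2. So λ(A) = 9/2 = 9/2.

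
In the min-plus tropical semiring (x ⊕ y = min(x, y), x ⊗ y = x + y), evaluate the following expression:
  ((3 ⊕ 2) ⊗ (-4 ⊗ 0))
((3 ⊕ 2) ⊗ (-4 ⊗ 0)) = -2

Expand innermost to outermost. Recall ⊕ takes the minimum of its arguments and ⊗ takes their sum. Working out the expression ((3 ⊕ 2) ⊗ (-4 ⊗ 0)) gives -2.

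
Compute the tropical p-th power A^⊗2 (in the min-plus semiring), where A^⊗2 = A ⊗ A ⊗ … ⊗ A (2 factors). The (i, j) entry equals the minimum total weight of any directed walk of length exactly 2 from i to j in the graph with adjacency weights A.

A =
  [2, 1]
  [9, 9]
A^⊗2 =
  [4, 3]
  [11, 10]

Each entry (A^⊗2)_ij equals the minimum over all length-2 walks i = v_0 → v_1 → … → v_2 = j of Σ_t A[v_t][v_{t+1}]. For example, for (i, j) = (0, 1) we minimise over 2 possible intermediate vertex sequences; the minimum is 3, attained along the walk 0 → 0 → 1.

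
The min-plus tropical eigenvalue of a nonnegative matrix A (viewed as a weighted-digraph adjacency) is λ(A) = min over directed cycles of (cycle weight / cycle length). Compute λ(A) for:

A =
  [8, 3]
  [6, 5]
λ(A) = 9/2

Enumerate directed cycles and compute their means (weight / length). Sample:
  cycle 0 → 0: weight = 8, length = 1, mean = 8/1 ≈ 8.000
  cycle 1 → 1: weight = 5, length = 1, mean = 5/1 ≈ 5.000
  cycle 0 → 1 → 0: weight = 9, length = 2, mean = 9/2 ≈ 4.500
  cycle 1 → 0 → 1: weight = 9, length = 2, mean = 9/2 ≈ 4.500
Minimum mean = 4.500, attained e.g. along the cycle 0 → 1 → 0 with weight 9 and length 2. So λ(A) = 9/2 = 9/2.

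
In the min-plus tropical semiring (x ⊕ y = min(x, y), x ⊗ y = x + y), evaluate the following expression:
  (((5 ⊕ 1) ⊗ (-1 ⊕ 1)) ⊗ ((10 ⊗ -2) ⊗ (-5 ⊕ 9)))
(((5 ⊕ 1) ⊗ (-1 ⊕ 1)) ⊗ ((10 ⊗ -2) ⊗ (-5 ⊕ 9))) = 3

Expand innermost to outermost. Recall ⊕ takes the minimum of its arguments and ⊗ takes their sum. Working out the expression (((5 ⊕ 1) ⊗ (-1 ⊕ 1)) ⊗ ((10 ⊗ -2) ⊗ (-5 ⊕ 9))) gives 3.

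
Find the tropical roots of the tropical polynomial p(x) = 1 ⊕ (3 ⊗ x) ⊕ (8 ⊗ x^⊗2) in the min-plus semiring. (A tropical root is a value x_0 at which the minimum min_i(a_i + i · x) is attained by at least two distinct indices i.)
Roots: {-5, -2}

Each tropical root is a break point of the lower envelope of the lines y = a_i + i · x (there are 3 lines, with slopes 0, 1, ..., 2). Only the lines that attain the minimum somewhere contribute to roots; other lines are dominated. Here the surviving (envelope) indices are i = 2, i = 1, i = 0.
Intersections between consecutive envelope lines give the roots: for adjacent envelope indices i < j the intersection is x = (a_i − a_j) / (j − i). Reading off the sorted break points: {-5, -2}.
Verification: at each break x_0, at least two indices attain the minimum of min_i(a_i + i · x_0).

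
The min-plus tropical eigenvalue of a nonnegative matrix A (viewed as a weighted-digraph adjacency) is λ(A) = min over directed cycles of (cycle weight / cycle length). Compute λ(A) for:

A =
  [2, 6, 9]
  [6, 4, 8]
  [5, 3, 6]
λ(A) = 2

Enumerate directed cycles and compute their means (weight / length). Sample:
  cycle 0 → 0: weight = 2, length = 1, mean = 2/1 ≈ 2.000
  cycle 1 → 1: weight = 4, length = 1, mean = 4/1 ≈ 4.000
  cycle 2 → 2: weight = 6, length = 1, mean = 6/1 ≈ 6.000
  cycle 0 → 1 → 0: weight = 12, length = 2, mean = 12/2 ≈ 6.000
  cycle 0 → 2 → 0: weight = 14, length = 2, mean = 14/2 ≈ 7.000
  cycle 1 → 0 → 1: weight = 12, length = 2, mean = 12/2 ≈ 6.000
Minimum mean = 2.000, attained e.g. along the cycle 0 → 0 with weight 2 and length 1. So λ(A) = 2/1 = 2.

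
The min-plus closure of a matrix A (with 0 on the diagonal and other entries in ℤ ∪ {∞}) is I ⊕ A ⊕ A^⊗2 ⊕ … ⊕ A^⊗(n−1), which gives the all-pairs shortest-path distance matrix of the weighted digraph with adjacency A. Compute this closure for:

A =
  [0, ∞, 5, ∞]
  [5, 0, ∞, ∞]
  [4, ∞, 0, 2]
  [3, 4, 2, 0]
Closure =
  [0, 11, 5, 7]
  [5, 0, 10, 12]
  [4, 6, 0, 2]
  [3, 4, 2, 0]

This is the Floyd-Warshall all-pairs shortest-path computation. For each intermediate vertex k = 0, 1, …, 3, update dist[i][j] ← min(dist[i][j], dist[i][k] + dist[k][j]). The final matrix gives, for each (i, j), the minimum total weight of any directed path from i to j (possibly empty when i = j).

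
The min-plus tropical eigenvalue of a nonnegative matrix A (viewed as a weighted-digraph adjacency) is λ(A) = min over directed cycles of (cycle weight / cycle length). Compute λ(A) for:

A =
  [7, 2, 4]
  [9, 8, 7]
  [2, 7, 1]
λ(A) = 1

Enumerate directed cycles and compute their means (weight / length). Sample:
  cycle 0 → 0: weight = 7, length = 1, mean = 7/1 ≈ 7.000
  cycle 1 → 1: weight = 8, length = 1, mean = 8/1 ≈ 8.000
  cycle 2 → 2: weight = 1, length = 1, mean = 1/1 ≈ 1.000
  cycle 0 → 1 → 0: weight = 11, length = 2, mean = 11/2 ≈ 5.500
  cycle 0 → 2 → 0: weight = 6, length = 2, mean = 6/2 ≈ 3.000
  cycle 1 → 0 → 1: weight = 11, length = 2, mean = 11/2 ≈ 5.500
Minimum mean = 1.000, attained e.g. along the cycle 2 → 2 with weight 1 and length 1. So λ(A) = 1/1 = 1.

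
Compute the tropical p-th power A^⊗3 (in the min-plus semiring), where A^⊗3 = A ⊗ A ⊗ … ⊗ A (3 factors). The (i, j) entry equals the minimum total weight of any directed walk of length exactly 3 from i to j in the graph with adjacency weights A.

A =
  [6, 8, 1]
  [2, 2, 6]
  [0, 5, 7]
A^⊗3 =
  [7, 8, 2]
  [3, 6, 5]
  [1, 6, 7]

Each entry (A^⊗3)_ij equals the minimum over all length-3 walks i = v_0 → v_1 → … → v_3 = j of Σ_t A[v_t][v_{t+1}]. For example, for (i, j) = (0, 2) we minimise over 9 possible intermediate vertex sequences; the minimum is 2, attained along the walk 0 → 2 → 0 → 2.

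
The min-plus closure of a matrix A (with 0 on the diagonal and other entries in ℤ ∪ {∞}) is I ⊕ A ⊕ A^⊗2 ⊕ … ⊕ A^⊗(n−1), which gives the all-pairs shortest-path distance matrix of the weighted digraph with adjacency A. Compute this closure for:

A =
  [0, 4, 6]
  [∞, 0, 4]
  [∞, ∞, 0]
Closure =
  [0, 4, 6]
  [∞, 0, 4]
  [∞, ∞, 0]

This is the Floyd-Warshall all-pairs shortest-path computation. For each intermediate vertex k = 0, 1, …, 2, update dist[i][j] ← min(dist[i][j], dist[i][k] + dist[k][j]). The final matrix gives, for each (i, j), the minimum total weight of any directed path from i to j (possibly empty when i = j).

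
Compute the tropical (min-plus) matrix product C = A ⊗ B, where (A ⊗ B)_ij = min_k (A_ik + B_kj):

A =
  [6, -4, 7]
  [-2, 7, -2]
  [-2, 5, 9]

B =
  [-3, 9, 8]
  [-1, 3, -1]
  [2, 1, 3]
A ⊗ B =
  [-5, -1, -5]
  [-5, -1, 1]
  [-5, 7, 4]

Apply the min-plus product entry-by-entry:
  C[0][0] = min over k of (A[0][0] + B[0][0] = 6 + -3 = 3, A[0][1] + B[1][0] = -4 + -1 = -5, A[0][2] + B[2][0] = 7 + 2 = 9) = -5 (attained at k = 1)
  C[0][1] = min over k of (A[0][0] + B[0][1] = 6 + 9 = 15, A[0][1] + B[1][1] = -4 + 3 = -1, A[0][2] + B[2][1] = 7 + 1 = 8) = -1 (attained at k = 1)
  C[0][2] = min over k of (A[0][0] + B[0][2] = 6 + 8 = 14, A[0][1] + B[1][2] = -4 + -1 = -5, A[0][2] + B[2][2] = 7 + 3 = 10) = -5 (attained at k = 1)
  C[1][0] = min over k of (A[1][0] + B[0][0] = -2 + -3 = -5, A[1][1] + B[1][0] = 7 + -1 = 6, A[1][2] + B[2][0] = -2 + 2 = 0) = -5 (attained at k = 0)
  C[1][1] = min over k of (A[1][0] + B[0][1] = -2 + 9 = 7, A[1][1] + B[1][1] = 7 + 3 = 10, A[1][2] + B[2][1] = -2 + 1 = -1) = -1 (attained at k = 2)
  C[1][2] = min over k of (A[1][0] + B[0][2] = -2 + 8 = 6, A[1][1] + B[1][2] = 7 + -1 = 6, A[1][2] + B[2][2] = -2 + 3 = 1) = 1 (attained at k = 2)
  C[2][0] = min over k of (A[2][0] + B[0][0] = -2 + -3 = -5, A[2][1] + B[1][0] = 5 + -1 = 4, A[2][2] + B[2][0] = 9 + 2 = 11) = -5 (attained at k = 0)
  C[2][1] = min over k of (A[2][0] + B[0][1] = -2 + 9 = 7, A[2][1] + B[1][1] = 5 + 3 = 8, A[2][2] + B[2][1] = 9 + 1 = 10) = 7 (attained at k = 0)
  C[2][2] = min over k of (A[2][0] + B[0][2] = -2 + 8 = 6, A[2][1] + B[1][2] = 5 + -1 = 4, A[2][2] + B[2][2] = 9 + 3 = 12) = 4 (attained at k = 1)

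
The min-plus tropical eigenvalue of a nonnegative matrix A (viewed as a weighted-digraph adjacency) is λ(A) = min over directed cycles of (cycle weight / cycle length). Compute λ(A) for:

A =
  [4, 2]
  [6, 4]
λ(A) = 4

Enumerate directed cycles and compute their means (weight / length). Sample:
  cycle 0 → 0: weight = 4, length = 1, mean = 4/1 ≈ 4.000
  cycle 1 → 1: weight = 4, length = 1, mean = 4/1 ≈ 4.000
  cycle 0 → 1 → 0: weight = 8, length = 2, mean = 8/2 ≈ 4.000
  cycle 1 → 0 → 1: weight = 8, length = 2, mean = 8/2 ≈ 4.000
Minimum mean = 4.000, attained e.g. along the cycle 0 → 0 with weight 4 and length 1. So λ(A) = 4/1 = 4.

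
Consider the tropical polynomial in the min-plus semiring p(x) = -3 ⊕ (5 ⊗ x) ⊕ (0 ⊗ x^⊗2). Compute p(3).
p(3) = -3

A tropical monomial a ⊗ x^⊗i evaluates to a + i · x. Evaluating each term at x = 3:
  Term 0 contributes -3 + 0 · 3 = -3
  Term 1 contributes 5 + 1 · 3 = 8
  Term 2 contributes 0 + 2 · 3 = 6
p(3) = ⊕ of these = min[-3, 8, 6] = -3.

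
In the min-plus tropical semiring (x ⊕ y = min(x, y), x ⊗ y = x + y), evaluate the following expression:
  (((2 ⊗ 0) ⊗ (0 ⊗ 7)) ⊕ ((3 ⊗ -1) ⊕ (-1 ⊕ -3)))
(((2 ⊗ 0) ⊗ (0 ⊗ 7)) ⊕ ((3 ⊗ -1) ⊕ (-1 ⊕ -3))) = -3

Expand innermost to outermost. Recall ⊕ takes the minimum of its arguments and ⊗ takes their sum. Working out the expression (((2 ⊗ 0) ⊗ (0 ⊗ 7)) ⊕ ((3 ⊗ -1) ⊕ (-1 ⊕ -3))) gives -3.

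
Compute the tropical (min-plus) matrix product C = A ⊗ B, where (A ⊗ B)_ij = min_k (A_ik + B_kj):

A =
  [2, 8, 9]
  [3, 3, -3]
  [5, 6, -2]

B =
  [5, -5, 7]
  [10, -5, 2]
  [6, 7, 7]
A ⊗ B =
  [7, -3, 9]
  [3, -2, 4]
  [4, 0, 5]

Apply the min-plus product entry-by-entry:
  C[0][0] = min over k of (A[0][0] + B[0][0] = 2 + 5 = 7, A[0][1] + B[1][0] = 8 + 10 = 18, A[0][2] + B[2][0] = 9 + 6 = 15) = 7 (attained at k = 0)
  C[0][1] = min over k of (A[0][0] + B[0][1] = 2 + -5 = -3, A[0][1] + B[1][1] = 8 + -5 = 3, A[0][2] + B[2][1] = 9 + 7 = 16) = -3 (attained at k = 0)
  C[0][2] = min over k of (A[0][0] + B[0][2] = 2 + 7 = 9, A[0][1] + B[1][2] = 8 + 2 = 10, A[0][2] + B[2][2] = 9 + 7 = 16) = 9 (attained at k = 0)
  C[1][0] = min over k of (A[1][0] + B[0][0] = 3 + 5 = 8, A[1][1] + B[1][0] = 3 + 10 = 13, A[1][2] + B[2][0] = -3 + 6 = 3) = 3 (attained at k = 2)
  C[1][1] = min over k of (A[1][0] + B[0][1] = 3 + -5 = -2, A[1][1] + B[1][1] = 3 + -5 = -2, A[1][2] + B[2][1] = -3 + 7 = 4) = -2 (attained at k = 0)
  C[1][2] = min over k of (A[1][0] + B[0][2] = 3 + 7 = 10, A[1][1] + B[1][2] = 3 + 2 = 5, A[1][2] + B[2][2] = -3 + 7 = 4) = 4 (attained at k = 2)
  C[2][0] = min over k of (A[2][0] + B[0][0] = 5 + 5 = 10, A[2][1] + B[1][0] = 6 + 10 = 16, A[2][2] + B[2][0] = -2 + 6 = 4) = 4 (attained at k = 2)
  C[2][1] = min over k of (A[2][0] + B[0][1] = 5 + -5 = 0, A[2][1] + B[1][1] = 6 + -5 = 1, A[2][2] + B[2][1] = -2 + 7 = 5) = 0 (attained at k = 0)
  C[2][2] = min over k of (A[2][0] + B[0][2] = 5 + 7 = 12, A[2][1] + B[1][2] = 6 + 2 = 8, A[2][2] + B[2][2] = -2 + 7 = 5) = 5 (attained at k = 2)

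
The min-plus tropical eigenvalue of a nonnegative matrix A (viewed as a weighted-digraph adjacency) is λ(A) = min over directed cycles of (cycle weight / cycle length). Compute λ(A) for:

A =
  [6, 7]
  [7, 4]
λ(A) = 4

Enumerate directed cycles and compute their means (weight / length). Sample:
  cycle 0 → 0: weight = 6, length = 1, mean = 6/1 ≈ 6.000
  cycle 1 → 1: weight = 4, length = 1, mean = 4/1 ≈ 4.000
  cycle 0 → 1 → 0: weight = 14, length = 2, mean = 14/2 ≈ 7.000
  cycle 1 → 0 → 1: weight = 14, length = 2, mean = 14/2 ≈ 7.000
Minimum mean = 4.000, attained e.g. along the cycle 1 → 1 with weight 4 and length 1. So λ(A) = 4/1 = 4.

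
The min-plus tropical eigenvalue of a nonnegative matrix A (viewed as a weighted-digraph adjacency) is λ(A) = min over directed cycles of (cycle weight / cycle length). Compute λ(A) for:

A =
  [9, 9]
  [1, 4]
λ(A) = 4

Enumerate directed cycles and compute their means (weight / length). Sample:
  cycle 0 → 0: weight = 9, length = 1, mean = 9/1 ≈ 9.000
  cycle 1 → 1: weight = 4, length = 1, mean = 4/1 ≈ 4.000
  cycle 0 → 1 → 0: weight = 10, length = 2, mean = 10/2 ≈ 5.000
  cycle 1 → 0 → 1: weight = 10, length = 2, mean = 10/2 ≈ 5.000
Minimum mean = 4.000, attained e.g. along the cycle 1 → 1 with weight 4 and length 1. So λ(A) = 4/1 = 4.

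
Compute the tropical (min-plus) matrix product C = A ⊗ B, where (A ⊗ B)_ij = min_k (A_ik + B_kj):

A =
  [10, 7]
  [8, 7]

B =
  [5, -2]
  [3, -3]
A ⊗ B =
  [10, 4]
  [10, 4]

Apply the min-plus product entry-by-entry:
  C[0][0] = min over k of (A[0][0] + B[0][0] = 10 + 5 = 15, A[0][1] + B[1][0] = 7 + 3 = 10) = 10 (attained at k = 1)
  C[0][1] = min over k of (A[0][0] + B[0][1] = 10 + -2 = 8, A[0][1] + B[1][1] = 7 + -3 = 4) = 4 (attained at k = 1)
  C[1][0] = min over k of (A[1][0] + B[0][0] = 8 + 5 = 13, A[1][1] + B[1][0] = 7 + 3 = 10) = 10 (attained at k = 1)
  C[1][1] = min over k of (A[1][0] + B[0][1] = 8 + -2 = 6, A[1][1] + B[1][1] = 7 + -3 = 4) = 4 (attained at k = 1)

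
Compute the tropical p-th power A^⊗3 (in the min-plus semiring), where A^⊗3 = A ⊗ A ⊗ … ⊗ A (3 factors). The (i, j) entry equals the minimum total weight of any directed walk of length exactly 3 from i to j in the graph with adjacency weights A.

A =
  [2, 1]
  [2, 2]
A^⊗3 =
  [5, 4]
  [5, 5]

Each entry (A^⊗3)_ij equals the minimum over all length-3 walks i = v_0 → v_1 → … → v_3 = j of Σ_t A[v_t][v_{t+1}]. For example, for (i, j) = (0, 1) we minimise over 4 possible intermediate vertex sequences; the minimum is 4, attained along the walk 0 → 1 → 0 → 1.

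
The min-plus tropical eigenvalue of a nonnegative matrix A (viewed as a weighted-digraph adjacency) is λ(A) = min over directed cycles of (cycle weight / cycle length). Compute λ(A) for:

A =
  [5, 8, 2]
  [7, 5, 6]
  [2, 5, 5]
λ(A) = 2

Enumerate directed cycles and compute their means (weight / length). Sample:
  cycle 0 → 0: weight = 5, length = 1, mean = 5/1 ≈ 5.000
  cycle 1 → 1: weight = 5, length = 1, mean = 5/1 ≈ 5.000
  cycle 2 → 2: weight = 5, length = 1, mean = 5/1 ≈ 5.000
  cycle 0 → 1 → 0: weight = 15, length = 2, mean = 15/2 ≈ 7.500
  cycle 0 → 2 → 0: weight = 4, length = 2, mean = 4/2 ≈ 2.000
  cycle 1 → 0 → 1: weight = 15, length = 2, mean = 15/2 ≈ 7.500
Minimum mean = 2.000, attained e.g. along the cycle 0 → 2 → 0 with weight 4 and length 2. So λ(A) = 4/2 = 2.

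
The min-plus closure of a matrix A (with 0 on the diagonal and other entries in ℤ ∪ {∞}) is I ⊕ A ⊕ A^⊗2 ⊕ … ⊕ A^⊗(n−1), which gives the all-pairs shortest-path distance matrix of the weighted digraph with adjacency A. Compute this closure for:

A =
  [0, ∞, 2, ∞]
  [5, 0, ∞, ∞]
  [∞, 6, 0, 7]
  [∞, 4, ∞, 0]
Closure =
  [0, 8, 2, 9]
  [5, 0, 7, 14]
  [11, 6, 0, 7]
  [9, 4, 11, 0]

This is the Floyd-Warshall all-pairs shortest-path computation. For each intermediate vertex k = 0, 1, …, 3, update dist[i][j] ← min(dist[i][j], dist[i][k] + dist[k][j]). The final matrix gives, for each (i, j), the minimum total weight of any directed path from i to j (possibly empty when i = j).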